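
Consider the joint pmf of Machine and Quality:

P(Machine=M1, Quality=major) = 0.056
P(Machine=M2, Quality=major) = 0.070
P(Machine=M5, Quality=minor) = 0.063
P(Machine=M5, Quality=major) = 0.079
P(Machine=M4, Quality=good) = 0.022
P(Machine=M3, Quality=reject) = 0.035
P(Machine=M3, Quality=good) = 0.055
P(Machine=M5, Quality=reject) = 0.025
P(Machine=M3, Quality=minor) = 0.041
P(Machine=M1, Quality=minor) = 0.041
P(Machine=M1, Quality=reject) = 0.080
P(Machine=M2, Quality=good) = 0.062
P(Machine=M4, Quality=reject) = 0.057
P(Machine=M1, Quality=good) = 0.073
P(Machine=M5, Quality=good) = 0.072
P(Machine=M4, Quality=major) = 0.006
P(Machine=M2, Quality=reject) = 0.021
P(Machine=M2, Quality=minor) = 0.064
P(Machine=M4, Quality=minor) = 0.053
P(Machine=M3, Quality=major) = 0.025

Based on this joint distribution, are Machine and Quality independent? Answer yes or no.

P(Machine=M5) = 0.239 and P(Quality=reject) = 0.218, so their product is 0.05210, but P(Machine=M5, Quality=reject) = 0.025. Since these differ, Machine and Quality are not independent.

no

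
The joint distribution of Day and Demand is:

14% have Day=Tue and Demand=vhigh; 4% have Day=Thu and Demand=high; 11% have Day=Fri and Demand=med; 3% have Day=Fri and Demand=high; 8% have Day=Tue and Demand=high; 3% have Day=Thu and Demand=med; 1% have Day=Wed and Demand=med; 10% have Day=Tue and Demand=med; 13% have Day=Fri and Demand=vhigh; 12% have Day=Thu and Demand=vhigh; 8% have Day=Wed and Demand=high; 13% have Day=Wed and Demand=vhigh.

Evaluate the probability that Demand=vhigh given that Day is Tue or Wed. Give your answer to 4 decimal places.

P(Day=Tue) = 0.10 + 0.08 + 0.14 = 0.32.
P(Day=Wed) = 0.01 + 0.08 + 0.13 = 0.22.
P(Day ∈ {Tue, Wed}) = 0.32 + 0.22 = 0.54; P(Demand=vhigh, Day ∈ {Tue, Wed}) = 0.14 + 0.13 = 0.27.
P(Demand=vhigh | Day ∈ {Tue, Wed}) = 0.27/0.54 = 0.5000.

0.5000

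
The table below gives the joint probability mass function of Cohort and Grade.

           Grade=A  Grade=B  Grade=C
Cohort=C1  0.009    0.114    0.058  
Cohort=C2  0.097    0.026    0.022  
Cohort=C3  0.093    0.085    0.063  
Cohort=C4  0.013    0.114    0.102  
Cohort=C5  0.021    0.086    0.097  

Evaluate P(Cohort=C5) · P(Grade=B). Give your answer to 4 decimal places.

P(Cohort=C5) = 0.021 + 0.086 + 0.097 = 0.204.
P(Grade=B) = 0.114 + 0.026 + 0.085 + 0.114 + 0.086 = 0.425.
Product: 0.204 × 0.425 = 0.0867.

0.0867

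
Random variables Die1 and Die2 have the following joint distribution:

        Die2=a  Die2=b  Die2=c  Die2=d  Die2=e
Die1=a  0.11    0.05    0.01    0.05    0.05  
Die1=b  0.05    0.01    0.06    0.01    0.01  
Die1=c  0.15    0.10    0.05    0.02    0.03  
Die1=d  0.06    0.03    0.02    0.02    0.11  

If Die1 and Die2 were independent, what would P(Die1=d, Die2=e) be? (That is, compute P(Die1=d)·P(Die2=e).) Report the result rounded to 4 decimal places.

0.0480

P(Die1=d) = 0.06 + 0.03 + 0.02 + 0.02 + 0.11 = 0.24.
P(Die2=e) = 0.05 + 0.01 + 0.03 + 0.11 = 0.20.
Product: 0.24 × 0.20 = 0.0480.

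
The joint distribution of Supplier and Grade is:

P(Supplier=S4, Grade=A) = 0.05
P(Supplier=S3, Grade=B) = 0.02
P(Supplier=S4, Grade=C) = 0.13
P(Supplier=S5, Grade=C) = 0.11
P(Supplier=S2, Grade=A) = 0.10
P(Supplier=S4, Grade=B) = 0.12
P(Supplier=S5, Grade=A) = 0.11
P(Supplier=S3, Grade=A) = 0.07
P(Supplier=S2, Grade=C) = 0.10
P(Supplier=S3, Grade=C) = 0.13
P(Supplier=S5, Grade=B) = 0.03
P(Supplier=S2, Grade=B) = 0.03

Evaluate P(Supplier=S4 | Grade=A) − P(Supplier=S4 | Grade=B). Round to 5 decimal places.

P(Grade=A) = 0.10 + 0.07 + 0.05 + 0.11 = 0.33; P(Supplier=S4 | Grade=A) = 0.05/0.33 = 0.151515.
P(Grade=B) = 0.03 + 0.02 + 0.12 + 0.03 = 0.20; P(Supplier=S4 | Grade=B) = 0.12/0.20 = 0.600000.
Difference = -0.44848.

-0.44848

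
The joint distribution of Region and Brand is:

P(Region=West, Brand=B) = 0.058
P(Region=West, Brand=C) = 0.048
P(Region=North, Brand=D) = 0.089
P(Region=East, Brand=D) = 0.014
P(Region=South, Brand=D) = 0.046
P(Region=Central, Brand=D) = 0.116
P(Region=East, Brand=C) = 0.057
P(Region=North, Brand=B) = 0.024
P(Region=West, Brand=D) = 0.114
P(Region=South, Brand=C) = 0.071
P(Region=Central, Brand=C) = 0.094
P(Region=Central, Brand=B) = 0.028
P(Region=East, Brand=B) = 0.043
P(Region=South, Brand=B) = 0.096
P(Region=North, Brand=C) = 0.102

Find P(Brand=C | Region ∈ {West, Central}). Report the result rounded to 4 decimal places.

P(Region=West) = 0.058 + 0.048 + 0.114 = 0.220.
P(Region=Central) = 0.028 + 0.094 + 0.116 = 0.238.
P(Region ∈ {West, Central}) = 0.220 + 0.238 = 0.458; P(Brand=C, Region ∈ {West, Central}) = 0.048 + 0.094 = 0.142.
P(Brand=C | Region ∈ {West, Central}) = 0.142/0.458 = 0.3100.

0.3100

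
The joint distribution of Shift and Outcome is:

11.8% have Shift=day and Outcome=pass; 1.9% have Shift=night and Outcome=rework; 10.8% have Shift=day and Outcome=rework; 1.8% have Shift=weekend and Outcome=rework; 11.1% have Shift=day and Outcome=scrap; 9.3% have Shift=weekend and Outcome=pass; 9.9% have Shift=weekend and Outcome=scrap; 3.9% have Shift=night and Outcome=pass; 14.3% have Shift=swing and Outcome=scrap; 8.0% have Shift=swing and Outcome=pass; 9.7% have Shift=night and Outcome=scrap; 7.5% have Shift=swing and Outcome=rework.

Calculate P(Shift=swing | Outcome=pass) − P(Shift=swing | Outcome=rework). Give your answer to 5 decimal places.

-0.09848

P(Outcome=pass) = 0.118 + 0.080 + 0.039 + 0.093 = 0.330; P(Shift=swing | Outcome=pass) = 0.080/0.330 = 0.242424.
P(Outcome=rework) = 0.108 + 0.075 + 0.019 + 0.018 = 0.220; P(Shift=swing | Outcome=rework) = 0.075/0.220 = 0.340909.
Difference = -0.09848.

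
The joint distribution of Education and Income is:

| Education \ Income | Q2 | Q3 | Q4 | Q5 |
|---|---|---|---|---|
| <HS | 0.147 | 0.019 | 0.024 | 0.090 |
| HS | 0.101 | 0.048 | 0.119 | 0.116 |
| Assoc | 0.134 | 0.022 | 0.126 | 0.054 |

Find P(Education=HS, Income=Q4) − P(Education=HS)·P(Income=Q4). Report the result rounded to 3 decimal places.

0.016

P(Education=HS) = 0.101 + 0.048 + 0.119 + 0.116 = 0.384.
P(Income=Q4) = 0.024 + 0.119 + 0.126 = 0.269.
P(Education=HS, Income=Q4) − P(Education=HS)P(Income=Q4) = 0.119 − 0.384×0.269 = 0.016.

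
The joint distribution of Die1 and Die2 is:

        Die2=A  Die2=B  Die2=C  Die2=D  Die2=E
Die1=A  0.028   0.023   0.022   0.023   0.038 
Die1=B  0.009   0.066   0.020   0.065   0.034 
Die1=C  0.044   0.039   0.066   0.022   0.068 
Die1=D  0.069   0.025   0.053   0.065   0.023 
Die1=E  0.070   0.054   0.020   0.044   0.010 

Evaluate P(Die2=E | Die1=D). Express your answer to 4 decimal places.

P(Die1=D) = 0.069 + 0.025 + 0.053 + 0.065 + 0.023 = 0.235.
P(Die2=E | Die1=D) = 0.023/0.235 = 0.0979.

0.0979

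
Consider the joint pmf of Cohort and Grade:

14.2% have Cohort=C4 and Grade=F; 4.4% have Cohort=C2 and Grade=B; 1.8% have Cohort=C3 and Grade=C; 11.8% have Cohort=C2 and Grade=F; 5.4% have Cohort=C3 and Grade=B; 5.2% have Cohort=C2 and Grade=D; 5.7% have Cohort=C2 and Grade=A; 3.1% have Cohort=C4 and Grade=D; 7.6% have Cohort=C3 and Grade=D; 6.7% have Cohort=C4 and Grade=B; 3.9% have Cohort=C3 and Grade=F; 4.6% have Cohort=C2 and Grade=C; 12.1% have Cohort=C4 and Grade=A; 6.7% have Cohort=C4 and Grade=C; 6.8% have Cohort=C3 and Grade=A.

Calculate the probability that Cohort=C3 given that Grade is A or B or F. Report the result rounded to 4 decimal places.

P(Grade=A) = 0.057 + 0.068 + 0.121 = 0.246.
P(Grade=B) = 0.044 + 0.054 + 0.067 = 0.165.
P(Grade=F) = 0.118 + 0.039 + 0.142 = 0.299.
P(Grade ∈ {A, B, F}) = 0.246 + 0.165 + 0.299 = 0.710; P(Cohort=C3, Grade ∈ {A, B, F}) = 0.068 + 0.054 + 0.039 = 0.161.
P(Cohort=C3 | Grade ∈ {A, B, F}) = 0.161/0.710 = 0.2268.

0.2268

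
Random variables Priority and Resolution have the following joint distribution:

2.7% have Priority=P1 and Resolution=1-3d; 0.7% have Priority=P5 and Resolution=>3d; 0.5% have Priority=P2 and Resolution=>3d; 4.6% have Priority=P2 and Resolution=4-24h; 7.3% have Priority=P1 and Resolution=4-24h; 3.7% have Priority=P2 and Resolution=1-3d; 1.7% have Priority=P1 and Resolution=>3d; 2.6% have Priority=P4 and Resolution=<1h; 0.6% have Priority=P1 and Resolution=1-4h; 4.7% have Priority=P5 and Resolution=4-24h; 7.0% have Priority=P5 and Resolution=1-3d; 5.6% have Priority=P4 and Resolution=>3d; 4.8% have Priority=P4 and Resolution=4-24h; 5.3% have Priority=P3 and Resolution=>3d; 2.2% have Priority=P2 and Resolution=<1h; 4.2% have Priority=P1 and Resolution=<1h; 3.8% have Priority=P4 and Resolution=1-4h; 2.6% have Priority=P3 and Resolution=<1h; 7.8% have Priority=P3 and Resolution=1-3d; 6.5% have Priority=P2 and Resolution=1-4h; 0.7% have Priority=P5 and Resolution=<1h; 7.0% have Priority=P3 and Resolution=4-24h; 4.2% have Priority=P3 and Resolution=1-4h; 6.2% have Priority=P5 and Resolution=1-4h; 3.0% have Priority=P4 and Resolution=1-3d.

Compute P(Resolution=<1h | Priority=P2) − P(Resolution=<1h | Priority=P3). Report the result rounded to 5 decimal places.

0.02906

P(Priority=P2) = 0.022 + 0.065 + 0.046 + 0.037 + 0.005 = 0.175; P(Resolution=<1h | Priority=P2) = 0.022/0.175 = 0.125714.
P(Priority=P3) = 0.026 + 0.042 + 0.070 + 0.078 + 0.053 = 0.269; P(Resolution=<1h | Priority=P3) = 0.026/0.269 = 0.096654.
Difference = 0.02906.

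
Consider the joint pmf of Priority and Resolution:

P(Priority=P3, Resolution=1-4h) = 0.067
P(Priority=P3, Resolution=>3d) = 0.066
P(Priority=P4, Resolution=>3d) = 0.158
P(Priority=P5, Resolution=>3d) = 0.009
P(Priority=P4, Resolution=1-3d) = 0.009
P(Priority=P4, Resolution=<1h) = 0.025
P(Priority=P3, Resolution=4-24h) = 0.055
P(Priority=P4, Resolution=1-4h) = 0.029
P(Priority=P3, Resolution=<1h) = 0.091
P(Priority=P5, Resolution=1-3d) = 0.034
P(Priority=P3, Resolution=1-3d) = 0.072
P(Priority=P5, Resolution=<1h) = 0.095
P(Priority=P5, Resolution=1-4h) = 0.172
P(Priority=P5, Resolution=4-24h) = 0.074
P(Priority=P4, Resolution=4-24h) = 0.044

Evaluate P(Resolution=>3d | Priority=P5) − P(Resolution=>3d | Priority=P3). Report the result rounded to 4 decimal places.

-0.1646

P(Priority=P5) = 0.095 + 0.172 + 0.074 + 0.034 + 0.009 = 0.384; P(Resolution=>3d | Priority=P5) = 0.009/0.384 = 0.02344.
P(Priority=P3) = 0.091 + 0.067 + 0.055 + 0.072 + 0.066 = 0.351; P(Resolution=>3d | Priority=P3) = 0.066/0.351 = 0.18803.
Difference = -0.1646.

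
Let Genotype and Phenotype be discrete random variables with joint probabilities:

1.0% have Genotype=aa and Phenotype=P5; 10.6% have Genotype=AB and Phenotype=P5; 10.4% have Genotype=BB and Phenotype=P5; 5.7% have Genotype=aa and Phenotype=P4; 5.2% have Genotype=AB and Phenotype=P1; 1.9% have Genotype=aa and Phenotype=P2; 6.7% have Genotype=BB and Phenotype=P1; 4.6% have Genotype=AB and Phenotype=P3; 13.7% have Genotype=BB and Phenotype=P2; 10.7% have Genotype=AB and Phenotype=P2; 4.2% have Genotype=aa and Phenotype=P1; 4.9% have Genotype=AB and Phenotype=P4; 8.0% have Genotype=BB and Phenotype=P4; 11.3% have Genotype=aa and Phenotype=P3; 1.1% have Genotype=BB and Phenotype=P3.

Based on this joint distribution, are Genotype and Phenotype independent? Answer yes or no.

no

P(Genotype=aa) = 0.241 and P(Phenotype=P3) = 0.170, so their product is 0.04097, but P(Genotype=aa, Phenotype=P3) = 0.113. Since these differ, Genotype and Phenotype are not independent.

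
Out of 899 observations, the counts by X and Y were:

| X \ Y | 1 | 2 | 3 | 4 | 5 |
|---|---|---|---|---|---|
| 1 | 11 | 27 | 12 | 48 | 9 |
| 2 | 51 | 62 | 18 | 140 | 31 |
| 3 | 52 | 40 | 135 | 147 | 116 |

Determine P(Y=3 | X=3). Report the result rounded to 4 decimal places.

Total with X=3: 52 + 40 + 135 + 147 + 116 = 490.
P(Y=3 | X=3) = 135/490 = 0.2755.

0.2755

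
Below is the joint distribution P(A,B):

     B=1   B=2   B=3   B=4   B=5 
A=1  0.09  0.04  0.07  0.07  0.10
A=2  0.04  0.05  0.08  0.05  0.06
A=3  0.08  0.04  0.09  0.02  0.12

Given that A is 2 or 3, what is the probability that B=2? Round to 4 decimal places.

0.1429

P(A=2) = 0.04 + 0.05 + 0.08 + 0.05 + 0.06 = 0.28.
P(A=3) = 0.08 + 0.04 + 0.09 + 0.02 + 0.12 = 0.35.
P(A ∈ {2, 3}) = 0.28 + 0.35 = 0.63; P(B=2, A ∈ {2, 3}) = 0.05 + 0.04 = 0.09.
P(B=2 | A ∈ {2, 3}) = 0.09/0.63 = 0.1429.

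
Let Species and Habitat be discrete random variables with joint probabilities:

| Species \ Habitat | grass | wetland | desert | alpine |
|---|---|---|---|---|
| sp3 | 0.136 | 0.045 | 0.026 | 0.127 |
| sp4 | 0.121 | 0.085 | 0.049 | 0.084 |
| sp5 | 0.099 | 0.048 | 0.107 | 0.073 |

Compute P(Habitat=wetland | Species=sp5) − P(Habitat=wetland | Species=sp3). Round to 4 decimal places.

0.0121

P(Species=sp5) = 0.099 + 0.048 + 0.107 + 0.073 = 0.327; P(Habitat=wetland | Species=sp5) = 0.048/0.327 = 0.14679.
P(Species=sp3) = 0.136 + 0.045 + 0.026 + 0.127 = 0.334; P(Habitat=wetland | Species=sp3) = 0.045/0.334 = 0.13473.
Difference = 0.0121.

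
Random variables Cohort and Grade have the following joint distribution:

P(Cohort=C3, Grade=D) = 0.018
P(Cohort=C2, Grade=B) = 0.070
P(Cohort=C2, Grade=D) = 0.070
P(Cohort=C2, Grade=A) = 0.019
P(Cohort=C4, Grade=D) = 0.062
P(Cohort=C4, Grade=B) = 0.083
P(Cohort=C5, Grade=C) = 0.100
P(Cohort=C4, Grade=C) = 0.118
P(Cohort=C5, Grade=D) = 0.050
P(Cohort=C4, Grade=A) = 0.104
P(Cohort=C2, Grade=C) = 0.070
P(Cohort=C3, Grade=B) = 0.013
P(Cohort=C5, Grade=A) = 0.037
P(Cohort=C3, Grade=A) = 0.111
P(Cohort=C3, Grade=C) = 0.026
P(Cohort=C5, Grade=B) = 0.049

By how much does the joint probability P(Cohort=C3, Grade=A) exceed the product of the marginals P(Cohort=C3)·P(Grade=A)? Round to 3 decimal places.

P(Cohort=C3) = 0.111 + 0.013 + 0.026 + 0.018 = 0.168.
P(Grade=A) = 0.019 + 0.111 + 0.104 + 0.037 = 0.271.
P(Cohort=C3, Grade=A) − P(Cohort=C3)P(Grade=A) = 0.111 − 0.168×0.271 = 0.065.

0.065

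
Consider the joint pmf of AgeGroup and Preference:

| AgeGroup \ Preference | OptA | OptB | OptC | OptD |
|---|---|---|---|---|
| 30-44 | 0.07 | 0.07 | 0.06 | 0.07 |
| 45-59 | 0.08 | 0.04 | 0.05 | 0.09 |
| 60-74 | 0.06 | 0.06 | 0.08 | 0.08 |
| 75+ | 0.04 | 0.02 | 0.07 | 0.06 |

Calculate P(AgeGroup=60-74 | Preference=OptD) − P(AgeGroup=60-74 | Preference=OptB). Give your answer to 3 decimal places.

-0.049

P(Preference=OptD) = 0.07 + 0.09 + 0.08 + 0.06 = 0.30; P(AgeGroup=60-74 | Preference=OptD) = 0.08/0.30 = 0.2667.
P(Preference=OptB) = 0.07 + 0.04 + 0.06 + 0.02 = 0.19; P(AgeGroup=60-74 | Preference=OptB) = 0.06/0.19 = 0.3158.
Difference = -0.049.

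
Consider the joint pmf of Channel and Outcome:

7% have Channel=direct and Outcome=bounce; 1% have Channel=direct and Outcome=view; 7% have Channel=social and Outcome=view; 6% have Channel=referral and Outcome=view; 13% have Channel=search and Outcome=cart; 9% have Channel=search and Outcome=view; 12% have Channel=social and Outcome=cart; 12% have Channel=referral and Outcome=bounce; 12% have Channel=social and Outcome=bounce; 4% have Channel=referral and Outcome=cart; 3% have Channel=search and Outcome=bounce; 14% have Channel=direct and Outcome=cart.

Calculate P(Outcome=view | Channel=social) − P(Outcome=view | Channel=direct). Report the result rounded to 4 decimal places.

0.1804

P(Channel=social) = 0.12 + 0.07 + 0.12 = 0.31; P(Outcome=view | Channel=social) = 0.07/0.31 = 0.22581.
P(Channel=direct) = 0.07 + 0.01 + 0.14 = 0.22; P(Outcome=view | Channel=direct) = 0.01/0.22 = 0.04545.
Difference = 0.1804.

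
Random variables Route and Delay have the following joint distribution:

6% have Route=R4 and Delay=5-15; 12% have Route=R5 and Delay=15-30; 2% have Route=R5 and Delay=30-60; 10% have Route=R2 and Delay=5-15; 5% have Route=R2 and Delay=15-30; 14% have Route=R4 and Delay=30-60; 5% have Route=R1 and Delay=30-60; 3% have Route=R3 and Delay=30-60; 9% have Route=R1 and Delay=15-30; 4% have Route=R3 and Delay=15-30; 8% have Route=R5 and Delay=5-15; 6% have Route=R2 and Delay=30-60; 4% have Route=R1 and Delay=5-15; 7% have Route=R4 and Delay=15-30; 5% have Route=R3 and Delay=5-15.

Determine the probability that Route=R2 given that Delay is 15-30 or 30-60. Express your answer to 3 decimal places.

0.164

P(Delay=15-30) = 0.09 + 0.05 + 0.04 + 0.07 + 0.12 = 0.37.
P(Delay=30-60) = 0.05 + 0.06 + 0.03 + 0.14 + 0.02 = 0.30.
P(Delay ∈ {15-30, 30-60}) = 0.37 + 0.30 = 0.67; P(Route=R2, Delay ∈ {15-30, 30-60}) = 0.05 + 0.06 = 0.11.
P(Route=R2 | Delay ∈ {15-30, 30-60}) = 0.11/0.67 = 0.164.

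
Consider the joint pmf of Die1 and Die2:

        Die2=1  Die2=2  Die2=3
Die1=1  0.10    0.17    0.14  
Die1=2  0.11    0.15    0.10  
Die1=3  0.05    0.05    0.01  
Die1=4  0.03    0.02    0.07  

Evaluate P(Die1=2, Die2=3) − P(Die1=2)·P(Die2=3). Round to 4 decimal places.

-0.0152

P(Die1=2) = 0.11 + 0.15 + 0.10 = 0.36.
P(Die2=3) = 0.14 + 0.10 + 0.01 + 0.07 = 0.32.
P(Die1=2, Die2=3) − P(Die1=2)P(Die2=3) = 0.10 − 0.36×0.32 = -0.0152.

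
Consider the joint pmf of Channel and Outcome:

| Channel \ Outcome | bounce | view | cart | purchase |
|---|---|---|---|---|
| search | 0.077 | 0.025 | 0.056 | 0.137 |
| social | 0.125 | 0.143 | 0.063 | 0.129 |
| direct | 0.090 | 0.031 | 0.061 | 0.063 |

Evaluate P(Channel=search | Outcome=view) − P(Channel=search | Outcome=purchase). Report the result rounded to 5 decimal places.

P(Outcome=view) = 0.025 + 0.143 + 0.031 = 0.199; P(Channel=search | Outcome=view) = 0.025/0.199 = 0.125628.
P(Outcome=purchase) = 0.137 + 0.129 + 0.063 = 0.329; P(Channel=search | Outcome=purchase) = 0.137/0.329 = 0.416413.
Difference = -0.29079.

-0.29079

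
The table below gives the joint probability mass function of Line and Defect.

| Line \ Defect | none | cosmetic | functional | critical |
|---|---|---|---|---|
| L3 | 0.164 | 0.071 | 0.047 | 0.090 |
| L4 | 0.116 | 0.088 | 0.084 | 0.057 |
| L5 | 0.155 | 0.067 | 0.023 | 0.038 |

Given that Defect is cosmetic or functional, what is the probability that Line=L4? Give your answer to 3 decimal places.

0.453

P(Defect=cosmetic) = 0.071 + 0.088 + 0.067 = 0.226.
P(Defect=functional) = 0.047 + 0.084 + 0.023 = 0.154.
P(Defect ∈ {cosmetic, functional}) = 0.226 + 0.154 = 0.380; P(Line=L4, Defect ∈ {cosmetic, functional}) = 0.088 + 0.084 = 0.172.
P(Line=L4 | Defect ∈ {cosmetic, functional}) = 0.172/0.380 = 0.453.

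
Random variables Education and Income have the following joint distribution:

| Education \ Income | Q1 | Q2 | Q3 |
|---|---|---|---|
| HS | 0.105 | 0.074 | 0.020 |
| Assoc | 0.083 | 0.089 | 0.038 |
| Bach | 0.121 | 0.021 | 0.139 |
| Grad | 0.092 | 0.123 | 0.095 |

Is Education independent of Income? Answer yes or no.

P(Education=Bach) = 0.281 and P(Income=Q2) = 0.307, so their product is 0.08627, but P(Education=Bach, Income=Q2) = 0.021. Since these differ, Education and Income are not independent.

no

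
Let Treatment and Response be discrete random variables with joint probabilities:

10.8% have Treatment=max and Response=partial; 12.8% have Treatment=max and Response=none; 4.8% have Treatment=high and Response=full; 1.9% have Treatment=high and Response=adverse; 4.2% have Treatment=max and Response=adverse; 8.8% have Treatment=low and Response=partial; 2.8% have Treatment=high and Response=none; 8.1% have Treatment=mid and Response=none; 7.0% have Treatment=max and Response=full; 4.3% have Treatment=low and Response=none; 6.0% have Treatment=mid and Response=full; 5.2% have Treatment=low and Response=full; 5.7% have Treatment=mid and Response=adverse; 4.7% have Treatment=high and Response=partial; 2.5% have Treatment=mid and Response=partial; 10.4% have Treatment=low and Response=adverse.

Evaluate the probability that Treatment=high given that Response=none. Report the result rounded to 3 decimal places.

P(Response=none) = 0.043 + 0.081 + 0.028 + 0.128 = 0.280.
P(Treatment=high | Response=none) = 0.028/0.280 = 0.100.

0.100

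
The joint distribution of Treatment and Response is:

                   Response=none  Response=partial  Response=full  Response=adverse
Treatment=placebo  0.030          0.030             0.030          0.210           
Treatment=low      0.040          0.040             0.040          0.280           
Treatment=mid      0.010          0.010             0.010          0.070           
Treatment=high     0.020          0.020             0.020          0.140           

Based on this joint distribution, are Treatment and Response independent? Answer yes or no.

Every cell satisfies P(Treatment,Response) = P(Treatment)·P(Response). For instance P(Treatment=placebo) = 0.300, P(Response=partial) = 0.100, and 0.300×0.100 = 0.030 matches the joint entry. So Treatment and Response are independent.

yes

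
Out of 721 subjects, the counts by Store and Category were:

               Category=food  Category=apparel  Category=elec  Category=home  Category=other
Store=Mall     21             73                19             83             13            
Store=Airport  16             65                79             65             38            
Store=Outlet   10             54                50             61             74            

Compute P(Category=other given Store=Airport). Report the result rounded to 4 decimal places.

0.1445

Total with Store=Airport: 16 + 65 + 79 + 65 + 38 = 263.
P(Category=other | Store=Airport) = 38/263 = 0.1445.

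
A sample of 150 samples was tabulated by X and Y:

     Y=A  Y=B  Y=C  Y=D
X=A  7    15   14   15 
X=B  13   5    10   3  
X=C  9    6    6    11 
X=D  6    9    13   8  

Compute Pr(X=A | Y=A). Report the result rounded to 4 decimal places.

Total with Y=A: 7 + 13 + 9 + 6 = 35.
P(X=A | Y=A) = 7/35 = 0.2000.

0.2000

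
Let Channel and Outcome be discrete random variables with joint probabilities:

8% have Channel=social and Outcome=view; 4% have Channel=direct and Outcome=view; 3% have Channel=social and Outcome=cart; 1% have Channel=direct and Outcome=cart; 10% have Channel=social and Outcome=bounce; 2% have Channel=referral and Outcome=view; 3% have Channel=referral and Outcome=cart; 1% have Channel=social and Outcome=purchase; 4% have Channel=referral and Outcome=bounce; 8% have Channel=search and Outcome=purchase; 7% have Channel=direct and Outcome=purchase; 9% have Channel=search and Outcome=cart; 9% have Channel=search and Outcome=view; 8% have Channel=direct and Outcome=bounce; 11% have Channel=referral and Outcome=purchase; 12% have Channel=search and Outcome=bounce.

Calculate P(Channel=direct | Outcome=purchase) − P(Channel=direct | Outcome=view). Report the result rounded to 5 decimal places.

P(Outcome=purchase) = 0.08 + 0.01 + 0.07 + 0.11 = 0.27; P(Channel=direct | Outcome=purchase) = 0.07/0.27 = 0.259259.
P(Outcome=view) = 0.09 + 0.08 + 0.04 + 0.02 = 0.23; P(Channel=direct | Outcome=view) = 0.04/0.23 = 0.173913.
Difference = 0.08535.

0.08535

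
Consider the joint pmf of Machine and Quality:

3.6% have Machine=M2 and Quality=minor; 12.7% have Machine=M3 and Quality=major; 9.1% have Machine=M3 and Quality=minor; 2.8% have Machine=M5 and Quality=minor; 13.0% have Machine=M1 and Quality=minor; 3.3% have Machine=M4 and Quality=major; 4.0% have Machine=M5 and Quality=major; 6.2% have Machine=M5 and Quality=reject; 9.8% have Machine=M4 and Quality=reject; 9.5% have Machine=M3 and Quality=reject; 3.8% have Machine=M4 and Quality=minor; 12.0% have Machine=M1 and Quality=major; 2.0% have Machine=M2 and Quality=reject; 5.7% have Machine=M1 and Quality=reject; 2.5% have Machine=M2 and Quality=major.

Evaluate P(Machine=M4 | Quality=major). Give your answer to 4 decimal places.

P(Quality=major) = 0.120 + 0.025 + 0.127 + 0.033 + 0.040 = 0.345.
P(Machine=M4 | Quality=major) = 0.033/0.345 = 0.0957.

0.0957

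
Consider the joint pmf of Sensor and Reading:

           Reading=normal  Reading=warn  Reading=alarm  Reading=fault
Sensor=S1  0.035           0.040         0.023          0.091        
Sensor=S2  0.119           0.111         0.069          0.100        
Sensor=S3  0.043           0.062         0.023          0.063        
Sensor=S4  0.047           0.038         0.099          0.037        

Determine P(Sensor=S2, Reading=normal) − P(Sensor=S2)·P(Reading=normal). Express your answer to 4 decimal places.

P(Sensor=S2) = 0.119 + 0.111 + 0.069 + 0.100 = 0.399.
P(Reading=normal) = 0.035 + 0.119 + 0.043 + 0.047 = 0.244.
P(Sensor=S2, Reading=normal) − P(Sensor=S2)P(Reading=normal) = 0.119 − 0.399×0.244 = 0.0216.

0.0216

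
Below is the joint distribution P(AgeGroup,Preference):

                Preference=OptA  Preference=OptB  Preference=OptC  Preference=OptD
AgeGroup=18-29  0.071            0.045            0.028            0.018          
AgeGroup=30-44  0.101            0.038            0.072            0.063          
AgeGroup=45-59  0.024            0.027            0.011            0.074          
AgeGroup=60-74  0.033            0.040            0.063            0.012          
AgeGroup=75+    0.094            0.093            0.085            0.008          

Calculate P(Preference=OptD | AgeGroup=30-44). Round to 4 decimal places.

0.2299

P(AgeGroup=30-44) = 0.101 + 0.038 + 0.072 + 0.063 = 0.274.
P(Preference=OptD | AgeGroup=30-44) = 0.063/0.274 = 0.2299.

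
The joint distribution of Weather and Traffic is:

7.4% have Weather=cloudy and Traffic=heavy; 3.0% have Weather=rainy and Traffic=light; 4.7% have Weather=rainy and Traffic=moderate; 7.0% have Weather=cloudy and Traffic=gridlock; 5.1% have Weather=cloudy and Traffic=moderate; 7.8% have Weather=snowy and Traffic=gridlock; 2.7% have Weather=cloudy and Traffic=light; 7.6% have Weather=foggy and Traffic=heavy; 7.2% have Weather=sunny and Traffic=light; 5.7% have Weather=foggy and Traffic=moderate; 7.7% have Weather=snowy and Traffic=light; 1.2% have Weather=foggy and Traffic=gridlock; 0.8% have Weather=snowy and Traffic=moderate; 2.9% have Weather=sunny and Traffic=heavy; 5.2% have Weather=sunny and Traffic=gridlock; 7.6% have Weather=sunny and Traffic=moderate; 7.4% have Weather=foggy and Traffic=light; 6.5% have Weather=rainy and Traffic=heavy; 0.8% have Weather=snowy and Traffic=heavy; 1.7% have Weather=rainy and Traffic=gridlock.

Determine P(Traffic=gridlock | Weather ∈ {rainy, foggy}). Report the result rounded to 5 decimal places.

0.07672

P(Weather=rainy) = 0.030 + 0.047 + 0.065 + 0.017 = 0.159.
P(Weather=foggy) = 0.074 + 0.057 + 0.076 + 0.012 = 0.219.
P(Weather ∈ {rainy, foggy}) = 0.159 + 0.219 = 0.378; P(Traffic=gridlock, Weather ∈ {rainy, foggy}) = 0.017 + 0.012 = 0.029.
P(Traffic=gridlock | Weather ∈ {rainy, foggy}) = 0.029/0.378 = 0.07672.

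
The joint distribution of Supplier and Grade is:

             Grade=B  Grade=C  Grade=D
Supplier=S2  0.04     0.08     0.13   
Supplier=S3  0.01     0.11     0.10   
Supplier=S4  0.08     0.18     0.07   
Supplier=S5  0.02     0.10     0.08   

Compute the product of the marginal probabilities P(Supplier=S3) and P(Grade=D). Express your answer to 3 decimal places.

P(Supplier=S3) = 0.01 + 0.11 + 0.10 = 0.22.
P(Grade=D) = 0.13 + 0.10 + 0.07 + 0.08 = 0.38.
Product: 0.22 × 0.38 = 0.084.

0.084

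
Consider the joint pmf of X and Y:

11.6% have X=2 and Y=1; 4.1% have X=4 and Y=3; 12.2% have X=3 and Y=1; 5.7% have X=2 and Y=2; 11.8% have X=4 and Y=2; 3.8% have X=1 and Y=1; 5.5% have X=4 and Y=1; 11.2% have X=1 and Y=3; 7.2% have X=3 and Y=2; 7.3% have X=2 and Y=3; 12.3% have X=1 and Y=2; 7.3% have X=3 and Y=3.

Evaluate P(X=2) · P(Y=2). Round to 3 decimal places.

P(X=2) = 0.116 + 0.057 + 0.073 = 0.246.
P(Y=2) = 0.123 + 0.057 + 0.072 + 0.118 = 0.370.
Product: 0.246 × 0.370 = 0.091.

0.091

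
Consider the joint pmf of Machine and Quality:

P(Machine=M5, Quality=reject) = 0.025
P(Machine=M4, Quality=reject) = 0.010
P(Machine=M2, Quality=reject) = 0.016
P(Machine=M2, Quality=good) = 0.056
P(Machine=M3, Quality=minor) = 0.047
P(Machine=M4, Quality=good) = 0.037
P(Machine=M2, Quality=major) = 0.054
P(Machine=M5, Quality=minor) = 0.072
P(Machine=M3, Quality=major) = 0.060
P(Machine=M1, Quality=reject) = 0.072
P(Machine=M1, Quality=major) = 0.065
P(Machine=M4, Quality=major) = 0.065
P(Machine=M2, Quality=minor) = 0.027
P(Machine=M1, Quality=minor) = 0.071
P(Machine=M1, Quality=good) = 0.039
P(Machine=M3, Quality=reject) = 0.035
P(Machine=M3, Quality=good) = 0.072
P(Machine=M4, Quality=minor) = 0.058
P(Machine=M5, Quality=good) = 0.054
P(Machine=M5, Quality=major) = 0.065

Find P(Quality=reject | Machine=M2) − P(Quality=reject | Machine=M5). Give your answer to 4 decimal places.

-0.0112

P(Machine=M2) = 0.056 + 0.027 + 0.054 + 0.016 = 0.153; P(Quality=reject | Machine=M2) = 0.016/0.153 = 0.10458.
P(Machine=M5) = 0.054 + 0.072 + 0.065 + 0.025 = 0.216; P(Quality=reject | Machine=M5) = 0.025/0.216 = 0.11574.
Difference = -0.0112.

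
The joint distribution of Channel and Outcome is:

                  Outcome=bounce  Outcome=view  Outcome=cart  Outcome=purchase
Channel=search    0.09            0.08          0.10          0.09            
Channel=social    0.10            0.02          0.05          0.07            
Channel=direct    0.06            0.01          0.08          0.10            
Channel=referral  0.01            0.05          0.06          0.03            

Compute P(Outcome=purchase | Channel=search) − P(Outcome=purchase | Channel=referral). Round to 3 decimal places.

P(Channel=search) = 0.09 + 0.08 + 0.10 + 0.09 = 0.36; P(Outcome=purchase | Channel=search) = 0.09/0.36 = 0.2500.
P(Channel=referral) = 0.01 + 0.05 + 0.06 + 0.03 = 0.15; P(Outcome=purchase | Channel=referral) = 0.03/0.15 = 0.2000.
Difference = 0.050.

0.050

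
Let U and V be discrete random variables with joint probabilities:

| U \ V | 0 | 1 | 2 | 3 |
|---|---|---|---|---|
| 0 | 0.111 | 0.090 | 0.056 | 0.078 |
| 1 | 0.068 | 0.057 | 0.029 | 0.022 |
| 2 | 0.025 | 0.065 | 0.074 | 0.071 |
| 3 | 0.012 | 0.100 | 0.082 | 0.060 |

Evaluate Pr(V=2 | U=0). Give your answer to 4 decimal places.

P(U=0) = 0.111 + 0.090 + 0.056 + 0.078 = 0.335.
P(V=2 | U=0) = 0.056/0.335 = 0.1672.

0.1672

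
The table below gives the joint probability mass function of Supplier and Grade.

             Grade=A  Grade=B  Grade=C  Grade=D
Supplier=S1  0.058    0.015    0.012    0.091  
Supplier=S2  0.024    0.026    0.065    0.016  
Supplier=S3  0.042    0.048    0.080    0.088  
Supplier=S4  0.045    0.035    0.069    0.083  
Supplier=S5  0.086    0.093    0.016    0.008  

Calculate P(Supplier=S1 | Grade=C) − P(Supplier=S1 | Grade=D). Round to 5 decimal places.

-0.26860

P(Grade=C) = 0.012 + 0.065 + 0.080 + 0.069 + 0.016 = 0.242; P(Supplier=S1 | Grade=C) = 0.012/0.242 = 0.049587.
P(Grade=D) = 0.091 + 0.016 + 0.088 + 0.083 + 0.008 = 0.286; P(Supplier=S1 | Grade=D) = 0.091/0.286 = 0.318182.
Difference = -0.26860.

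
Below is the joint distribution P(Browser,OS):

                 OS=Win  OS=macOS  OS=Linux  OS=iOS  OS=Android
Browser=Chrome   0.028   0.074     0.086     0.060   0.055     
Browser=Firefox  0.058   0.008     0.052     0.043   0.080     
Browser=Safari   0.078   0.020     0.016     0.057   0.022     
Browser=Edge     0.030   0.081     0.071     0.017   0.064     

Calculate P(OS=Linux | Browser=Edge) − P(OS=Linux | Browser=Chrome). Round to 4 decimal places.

P(Browser=Edge) = 0.030 + 0.081 + 0.071 + 0.017 + 0.064 = 0.263; P(OS=Linux | Browser=Edge) = 0.071/0.263 = 0.26996.
P(Browser=Chrome) = 0.028 + 0.074 + 0.086 + 0.060 + 0.055 = 0.303; P(OS=Linux | Browser=Chrome) = 0.086/0.303 = 0.28383.
Difference = -0.0139.

-0.0139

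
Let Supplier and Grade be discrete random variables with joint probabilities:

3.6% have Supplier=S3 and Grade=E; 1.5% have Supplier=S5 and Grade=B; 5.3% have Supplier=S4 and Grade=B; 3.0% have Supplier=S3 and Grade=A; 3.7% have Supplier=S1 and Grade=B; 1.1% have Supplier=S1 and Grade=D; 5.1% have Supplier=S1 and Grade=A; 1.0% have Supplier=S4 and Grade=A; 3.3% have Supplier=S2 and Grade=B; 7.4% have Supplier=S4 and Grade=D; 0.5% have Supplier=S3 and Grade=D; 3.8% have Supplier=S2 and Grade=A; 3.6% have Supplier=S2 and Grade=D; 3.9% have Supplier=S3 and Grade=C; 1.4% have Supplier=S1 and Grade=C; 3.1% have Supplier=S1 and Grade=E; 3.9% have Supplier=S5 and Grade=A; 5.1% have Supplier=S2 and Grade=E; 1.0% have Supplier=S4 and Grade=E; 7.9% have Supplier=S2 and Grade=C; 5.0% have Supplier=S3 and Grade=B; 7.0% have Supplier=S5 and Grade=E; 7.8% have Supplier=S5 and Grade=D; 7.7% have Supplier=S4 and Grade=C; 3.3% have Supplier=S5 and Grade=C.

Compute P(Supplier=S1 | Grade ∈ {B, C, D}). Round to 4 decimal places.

P(Grade=B) = 0.037 + 0.033 + 0.050 + 0.053 + 0.015 = 0.188.
P(Grade=C) = 0.014 + 0.079 + 0.039 + 0.077 + 0.033 = 0.242.
P(Grade=D) = 0.011 + 0.036 + 0.005 + 0.074 + 0.078 = 0.204.
P(Grade ∈ {B, C, D}) = 0.188 + 0.242 + 0.204 = 0.634; P(Supplier=S1, Grade ∈ {B, C, D}) = 0.037 + 0.014 + 0.011 = 0.062.
P(Supplier=S1 | Grade ∈ {B, C, D}) = 0.062/0.634 = 0.0978.

0.0978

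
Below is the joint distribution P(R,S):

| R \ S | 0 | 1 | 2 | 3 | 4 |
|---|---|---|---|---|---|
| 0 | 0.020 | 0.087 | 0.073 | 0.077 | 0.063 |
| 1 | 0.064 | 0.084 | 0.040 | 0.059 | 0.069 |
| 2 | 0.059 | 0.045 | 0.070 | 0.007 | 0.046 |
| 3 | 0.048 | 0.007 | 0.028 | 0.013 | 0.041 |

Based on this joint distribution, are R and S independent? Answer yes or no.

P(R=0) = 0.320 and P(S=0) = 0.191, so their product is 0.06112, but P(R=0, S=0) = 0.020. Since these differ, R and S are not independent.

no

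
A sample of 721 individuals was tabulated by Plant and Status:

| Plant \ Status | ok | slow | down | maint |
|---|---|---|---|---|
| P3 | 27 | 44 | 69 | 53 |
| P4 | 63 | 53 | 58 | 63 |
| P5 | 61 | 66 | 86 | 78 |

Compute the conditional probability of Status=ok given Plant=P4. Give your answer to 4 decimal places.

Total with Plant=P4: 63 + 53 + 58 + 63 = 237.
P(Status=ok | Plant=P4) = 63/237 = 0.2658.

0.2658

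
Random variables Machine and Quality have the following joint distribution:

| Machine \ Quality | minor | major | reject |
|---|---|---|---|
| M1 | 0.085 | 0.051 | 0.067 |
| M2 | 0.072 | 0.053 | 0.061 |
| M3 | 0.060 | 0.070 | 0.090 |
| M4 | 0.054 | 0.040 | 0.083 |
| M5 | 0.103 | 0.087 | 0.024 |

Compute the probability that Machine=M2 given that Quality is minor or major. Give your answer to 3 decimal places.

P(Quality=minor) = 0.085 + 0.072 + 0.060 + 0.054 + 0.103 = 0.374.
P(Quality=major) = 0.051 + 0.053 + 0.070 + 0.040 + 0.087 = 0.301.
P(Quality ∈ {minor, major}) = 0.374 + 0.301 = 0.675; P(Machine=M2, Quality ∈ {minor, major}) = 0.072 + 0.053 = 0.125.
P(Machine=M2 | Quality ∈ {minor, major}) = 0.125/0.675 = 0.185.

0.185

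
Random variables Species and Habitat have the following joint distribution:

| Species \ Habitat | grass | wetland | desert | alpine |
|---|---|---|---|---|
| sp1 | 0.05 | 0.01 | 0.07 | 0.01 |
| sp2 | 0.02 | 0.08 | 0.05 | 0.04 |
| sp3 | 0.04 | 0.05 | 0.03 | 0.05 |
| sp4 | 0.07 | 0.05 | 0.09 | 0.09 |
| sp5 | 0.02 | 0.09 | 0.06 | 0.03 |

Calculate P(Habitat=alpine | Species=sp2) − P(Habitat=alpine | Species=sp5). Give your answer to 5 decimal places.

P(Species=sp2) = 0.02 + 0.08 + 0.05 + 0.04 = 0.19; P(Habitat=alpine | Species=sp2) = 0.04/0.19 = 0.210526.
P(Species=sp5) = 0.02 + 0.09 + 0.06 + 0.03 = 0.20; P(Habitat=alpine | Species=sp5) = 0.03/0.20 = 0.150000.
Difference = 0.06053.

0.06053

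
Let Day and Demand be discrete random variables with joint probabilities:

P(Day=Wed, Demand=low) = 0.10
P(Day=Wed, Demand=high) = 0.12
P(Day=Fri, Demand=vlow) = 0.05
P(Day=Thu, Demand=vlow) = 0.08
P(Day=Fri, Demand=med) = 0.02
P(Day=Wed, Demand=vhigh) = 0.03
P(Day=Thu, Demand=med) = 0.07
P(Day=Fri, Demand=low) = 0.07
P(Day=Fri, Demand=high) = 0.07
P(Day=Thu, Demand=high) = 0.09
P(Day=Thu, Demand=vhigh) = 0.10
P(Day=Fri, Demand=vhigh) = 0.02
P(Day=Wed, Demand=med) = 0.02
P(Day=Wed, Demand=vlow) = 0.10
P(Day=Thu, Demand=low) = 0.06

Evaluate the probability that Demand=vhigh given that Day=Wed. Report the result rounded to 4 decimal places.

P(Day=Wed) = 0.10 + 0.10 + 0.02 + 0.12 + 0.03 = 0.37.
P(Demand=vhigh | Day=Wed) = 0.03/0.37 = 0.0811.

0.0811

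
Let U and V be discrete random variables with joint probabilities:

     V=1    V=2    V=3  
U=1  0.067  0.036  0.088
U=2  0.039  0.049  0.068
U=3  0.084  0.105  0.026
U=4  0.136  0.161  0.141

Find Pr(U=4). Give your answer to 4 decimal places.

P(U=4) = 0.136 + 0.161 + 0.141 = 0.438.

0.4380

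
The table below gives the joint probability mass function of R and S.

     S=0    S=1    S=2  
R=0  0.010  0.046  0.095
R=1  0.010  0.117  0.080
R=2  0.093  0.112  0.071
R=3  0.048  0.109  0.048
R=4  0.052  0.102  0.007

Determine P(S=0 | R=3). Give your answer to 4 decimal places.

P(R=3) = 0.048 + 0.109 + 0.048 = 0.205.
P(S=0 | R=3) = 0.048/0.205 = 0.2341.

0.2341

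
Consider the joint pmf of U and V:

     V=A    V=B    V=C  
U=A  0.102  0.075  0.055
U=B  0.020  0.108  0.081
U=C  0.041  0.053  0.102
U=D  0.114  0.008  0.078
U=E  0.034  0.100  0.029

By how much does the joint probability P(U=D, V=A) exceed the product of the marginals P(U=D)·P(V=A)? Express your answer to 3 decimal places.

P(U=D) = 0.114 + 0.008 + 0.078 = 0.200.
P(V=A) = 0.102 + 0.020 + 0.041 + 0.114 + 0.034 = 0.311.
P(U=D, V=A) − P(U=D)P(V=A) = 0.114 − 0.200×0.311 = 0.052.

0.052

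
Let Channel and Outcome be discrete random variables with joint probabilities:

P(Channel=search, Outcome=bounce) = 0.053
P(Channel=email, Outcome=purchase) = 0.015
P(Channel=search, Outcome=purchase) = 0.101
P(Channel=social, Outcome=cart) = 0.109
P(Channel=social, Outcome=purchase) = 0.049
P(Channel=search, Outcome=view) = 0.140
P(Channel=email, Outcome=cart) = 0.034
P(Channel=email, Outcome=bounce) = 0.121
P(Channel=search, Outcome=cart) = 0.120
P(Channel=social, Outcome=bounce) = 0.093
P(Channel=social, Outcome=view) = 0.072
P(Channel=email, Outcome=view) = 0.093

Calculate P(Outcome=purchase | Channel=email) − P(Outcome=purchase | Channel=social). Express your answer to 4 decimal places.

-0.0947

P(Channel=email) = 0.121 + 0.093 + 0.034 + 0.015 = 0.263; P(Outcome=purchase | Channel=email) = 0.015/0.263 = 0.05703.
P(Channel=social) = 0.093 + 0.072 + 0.109 + 0.049 = 0.323; P(Outcome=purchase | Channel=social) = 0.049/0.323 = 0.15170.
Difference = -0.0947.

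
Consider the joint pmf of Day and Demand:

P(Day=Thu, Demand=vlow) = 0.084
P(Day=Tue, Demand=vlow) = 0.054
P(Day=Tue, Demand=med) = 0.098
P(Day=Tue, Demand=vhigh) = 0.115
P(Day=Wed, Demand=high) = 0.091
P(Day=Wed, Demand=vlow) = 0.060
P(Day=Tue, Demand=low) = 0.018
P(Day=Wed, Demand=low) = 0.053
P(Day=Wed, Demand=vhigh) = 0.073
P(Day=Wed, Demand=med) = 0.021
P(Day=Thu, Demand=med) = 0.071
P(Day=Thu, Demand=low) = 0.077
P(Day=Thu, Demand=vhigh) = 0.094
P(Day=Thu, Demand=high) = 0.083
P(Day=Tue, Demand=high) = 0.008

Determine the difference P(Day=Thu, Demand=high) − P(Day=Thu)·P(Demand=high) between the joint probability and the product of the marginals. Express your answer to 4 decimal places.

P(Day=Thu) = 0.084 + 0.077 + 0.071 + 0.083 + 0.094 = 0.409.
P(Demand=high) = 0.008 + 0.091 + 0.083 = 0.182.
P(Day=Thu, Demand=high) − P(Day=Thu)P(Demand=high) = 0.083 − 0.409×0.182 = 0.0086.

0.0086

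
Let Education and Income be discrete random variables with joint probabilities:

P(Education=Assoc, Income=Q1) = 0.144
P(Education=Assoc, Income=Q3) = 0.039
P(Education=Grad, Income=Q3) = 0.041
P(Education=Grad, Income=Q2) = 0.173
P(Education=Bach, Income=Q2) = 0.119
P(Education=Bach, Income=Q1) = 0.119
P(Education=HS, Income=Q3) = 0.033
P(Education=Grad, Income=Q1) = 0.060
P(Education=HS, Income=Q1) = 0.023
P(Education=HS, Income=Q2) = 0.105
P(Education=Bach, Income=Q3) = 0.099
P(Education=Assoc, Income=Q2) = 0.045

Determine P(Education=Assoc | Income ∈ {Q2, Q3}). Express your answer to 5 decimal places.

P(Income=Q2) = 0.105 + 0.045 + 0.119 + 0.173 = 0.442.
P(Income=Q3) = 0.033 + 0.039 + 0.099 + 0.041 = 0.212.
P(Income ∈ {Q2, Q3}) = 0.442 + 0.212 = 0.654; P(Education=Assoc, Income ∈ {Q2, Q3}) = 0.045 + 0.039 = 0.084.
P(Education=Assoc | Income ∈ {Q2, Q3}) = 0.084/0.654 = 0.12844.

0.12844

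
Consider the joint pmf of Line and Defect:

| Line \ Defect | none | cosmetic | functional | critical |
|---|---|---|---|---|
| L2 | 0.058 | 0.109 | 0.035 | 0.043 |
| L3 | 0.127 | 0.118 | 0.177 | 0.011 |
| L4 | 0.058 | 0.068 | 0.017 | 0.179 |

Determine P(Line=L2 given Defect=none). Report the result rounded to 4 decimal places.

0.2387

P(Defect=none) = 0.058 + 0.127 + 0.058 = 0.243.
P(Line=L2 | Defect=none) = 0.058/0.243 = 0.2387.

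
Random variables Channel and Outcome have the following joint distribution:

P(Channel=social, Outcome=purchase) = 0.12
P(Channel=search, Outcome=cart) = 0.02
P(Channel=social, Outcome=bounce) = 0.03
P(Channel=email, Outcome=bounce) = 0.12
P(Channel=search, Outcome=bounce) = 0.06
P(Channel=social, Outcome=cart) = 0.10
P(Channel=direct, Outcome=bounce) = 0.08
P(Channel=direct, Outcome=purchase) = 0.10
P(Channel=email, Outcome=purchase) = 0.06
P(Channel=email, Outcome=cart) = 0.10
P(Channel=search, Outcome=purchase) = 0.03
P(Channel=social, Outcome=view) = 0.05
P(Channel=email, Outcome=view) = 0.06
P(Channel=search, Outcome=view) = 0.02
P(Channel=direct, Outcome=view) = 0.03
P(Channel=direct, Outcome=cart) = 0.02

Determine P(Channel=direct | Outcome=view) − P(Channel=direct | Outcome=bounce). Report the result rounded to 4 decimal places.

P(Outcome=view) = 0.06 + 0.02 + 0.05 + 0.03 = 0.16; P(Channel=direct | Outcome=view) = 0.03/0.16 = 0.18750.
P(Outcome=bounce) = 0.12 + 0.06 + 0.03 + 0.08 = 0.29; P(Channel=direct | Outcome=bounce) = 0.08/0.29 = 0.27586.
Difference = -0.0884.

-0.0884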